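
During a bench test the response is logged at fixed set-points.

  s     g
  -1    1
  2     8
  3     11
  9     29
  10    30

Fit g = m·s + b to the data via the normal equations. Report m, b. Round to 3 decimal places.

Entries of AᵀA: Σs·s = 195, Σs = 23, Σ1 = 5.
Right-hand side: Σs·g = 609, Σg = 79.
Normal equations: [[195, 23]; [23, 5]]·[m, b]ᵀ = [609, 79]ᵀ.
det = 195·5 − 23² = 446.
m = (609·5 − 23·79)/446 = 614/223; b = (195·79 − 23·609)/446 = 699/223.

m = 2.753, b = 3.135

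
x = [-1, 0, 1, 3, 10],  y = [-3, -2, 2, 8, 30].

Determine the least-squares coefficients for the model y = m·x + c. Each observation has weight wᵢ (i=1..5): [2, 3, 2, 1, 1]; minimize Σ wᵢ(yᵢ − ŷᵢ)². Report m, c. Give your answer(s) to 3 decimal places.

m = 3.085, c = -1.123

The normal system AᵀWA·[m, c]ᵀ = AᵀWy is [[113, 13]; [13, 9]]·[m, c]ᵀ = [334, 30]ᵀ.
Eliminating c: 9·(row 1) − 13·(row 2) gives 848·m = 9·334 − 13·30 = 2616, so m = 327/106.
Then c = (30 − 13·(327/106))/9 = -119/106.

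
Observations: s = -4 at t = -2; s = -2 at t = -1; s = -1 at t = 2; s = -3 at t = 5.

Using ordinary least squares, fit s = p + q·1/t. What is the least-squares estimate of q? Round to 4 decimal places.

Normal-equation sums: Σ1 = 4, Σ1/t = -4/5, Σ1/t·1/t = 77/50.
And Σs = -10, Σ1/t·s = 29/10.
Δ = 4·(77/50) − (-4/5)² = 138/25.
p = ((-10)·(77/50) − (-4/5)·(29/10))/(138/25) = -109/46; q = (4·(29/10) − (-4/5)·(-10))/(138/25) = 15/23.

q = 0.6522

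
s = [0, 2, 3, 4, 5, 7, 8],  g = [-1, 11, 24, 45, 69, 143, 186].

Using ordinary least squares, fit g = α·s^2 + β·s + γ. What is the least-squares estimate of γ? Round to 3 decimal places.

γ = -0.534

XᵀX·[α, β, γ]ᵀ = Xᵀg reads: 7475·α + 1079·β + 167·γ = 21616;  1079·α + 167·β + 29·γ = 3108;  167·α + 29·β + 7·γ = 477.
Row-reducing yields α = 20723/6846, β = -5849/6846, γ = -87/163.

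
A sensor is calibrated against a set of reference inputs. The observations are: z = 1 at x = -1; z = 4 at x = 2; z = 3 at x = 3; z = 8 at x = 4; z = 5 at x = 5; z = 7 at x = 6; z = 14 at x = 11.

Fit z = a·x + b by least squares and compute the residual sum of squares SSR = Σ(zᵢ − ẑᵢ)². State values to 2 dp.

The normal system AᵀA·[a, b]ᵀ = Aᵀz is [[212, 30]; [30, 7]]·[a, b]ᵀ = [269, 42]ᵀ.
Δ = 212·7 − 30² = 584.
a = (269·7 − 30·42)/584 = 623/584; b = (212·42 − 30·269)/584 = 417/292.
Residuals: 373/584, 32/73, -951/584, 673/292, -1029/584, -121/146, 489/584; SSR = 7625/584.

SSR = 13.06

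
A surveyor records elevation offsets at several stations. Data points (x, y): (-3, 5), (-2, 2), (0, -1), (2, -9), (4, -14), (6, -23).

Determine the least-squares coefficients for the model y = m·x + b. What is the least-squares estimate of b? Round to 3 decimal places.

Compute the Gram sums: Σx·x = 69, Σx = 7, Σ1 = 6.
Moment sums: Σx·y = -231, Σy = -40.
Normal equations: [[69, 7]; [7, 6]]·[m, b]ᵀ = [-231, -40]ᵀ.
Determinant 69·6 − 7² = 365.
m = ((-231)·6 − 7·(-40))/365 = -1106/365; b = (69·(-40) − 7·(-231))/365 = -1143/365.

b = -3.132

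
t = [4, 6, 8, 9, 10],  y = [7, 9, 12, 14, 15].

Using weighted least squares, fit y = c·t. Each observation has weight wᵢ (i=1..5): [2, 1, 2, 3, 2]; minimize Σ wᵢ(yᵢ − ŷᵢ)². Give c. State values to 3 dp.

c = 1.534

Entries of AᵀWA: Σwᵢ·t·t = 639.
Right-hand side: Σwᵢ·t·y = 980.
AᵀWA·[c]ᵀ = AᵀWy becomes [[639]]·[c]ᵀ = [980]ᵀ.
c = 980/639 = 1.53365.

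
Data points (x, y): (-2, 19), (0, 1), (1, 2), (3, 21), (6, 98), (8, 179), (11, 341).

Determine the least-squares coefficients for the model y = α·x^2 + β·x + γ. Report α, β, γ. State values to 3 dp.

Normal-equation sums: Σx^2·x^2 = 20131, Σx^2·x = 2079, Σx^2 = 235, Σx·x = 235, Σx = 27, Σ1 = 7.
Right-hand side: Σx^2·y = 56512, Σx·y = 5798, Σy = 661.
So AᵀA·[α, β, γ]ᵀ = Aᵀy: [[20131, 2079, 235]; [2079, 235, 27]; [235, 27, 7]]·[α, β, γ]ᵀ = [56512, 5798, 661]ᵀ.
Row-reducing yields α = 397933/132412, β = -278731/132412, γ = 109701/66206.

α = 3.005, β = -2.105, γ = 1.657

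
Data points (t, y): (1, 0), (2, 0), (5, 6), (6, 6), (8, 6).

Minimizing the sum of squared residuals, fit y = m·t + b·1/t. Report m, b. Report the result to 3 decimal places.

Compute the Gram sums: Σt·t = 130, Σt·1/t = 5, Σ1/t·1/t = 19201/14400.
And Σt·y = 114, Σ1/t·y = 59/20.
XᵀX·[m, b]ᵀ = Xᵀy becomes [[130, 5]; [5, 19201/14400]]·[m, b]ᵀ = [114, 59/20]ᵀ.
det = 130·(19201/14400) − 5² = 213613/1440.
m = (114·(19201/14400) − 5·(59/20))/(213613/1440) = 988257/1068065; b = (130·(59/20) − 5·114)/(213613/1440) = -268560/213613.

m = 0.925, b = -1.257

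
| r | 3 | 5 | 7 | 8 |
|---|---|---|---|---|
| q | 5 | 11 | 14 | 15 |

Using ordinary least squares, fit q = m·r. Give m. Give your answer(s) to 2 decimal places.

The normal equations are: 147·m = 288.
Hence m = 288 / 147 ≈ 1.95918.

m = 1.96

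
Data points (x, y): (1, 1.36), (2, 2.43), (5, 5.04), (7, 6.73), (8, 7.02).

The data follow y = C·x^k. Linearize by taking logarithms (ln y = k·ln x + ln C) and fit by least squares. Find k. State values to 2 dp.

Linearized form: ln y = k·ln x + ln C. From the 5 transformed points,
AᵀA = [[11.1814, 6.3279]; [6.3279, 5]], rhs = [10.9809, 6.6681]ᵀ  (here Σln x = 6.3279, Σ(ln x)² = 11.1814, Σln y = 6.6681, Σln x·ln y = 10.9809).
Slope k = (n·Σln x·ln y − Σln x·Σln y)/(n·Σ(ln x)² − (Σln x)²) = (5·10.9809 − 6.3279·6.6681)/15.8642 = 0.80112; ln C = (Σln y − k·Σln x)/n = 0.31973.

k = 0.80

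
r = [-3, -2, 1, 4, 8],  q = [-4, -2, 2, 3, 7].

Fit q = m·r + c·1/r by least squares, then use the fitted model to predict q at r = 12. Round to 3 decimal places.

Setting ∂/∂m … = 0 gives: 94·m + 5·c = 86;  5·m + (829/576)·c = 143/24.
(Σr·r = 94, Σr·1/r = 5, Σ1/r·1/r = 829/576, Σr·q = 86, Σ1/r·q = 143/24.)
Δ = 94·(829/576) − 5² = 31763/288.
m = (86·(829/576) − 5·(143/24))/(31763/288) = 27067/31763; c = (94·(143/24) − 5·86)/(31763/288) = 37464/31763.
At r = 12: q̂ = (27067/31763)·(12) + (37464/31763)·(1/12) = 327926/31763.

q̂ = 10.324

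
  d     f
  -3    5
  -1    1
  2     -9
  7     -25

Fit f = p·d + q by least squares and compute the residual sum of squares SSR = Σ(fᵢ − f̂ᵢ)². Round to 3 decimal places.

Sums needed: Σd·d = 63, Σd = 5, Σ1 = 4.
For Xᵀf: Σd·f = -209, Σf = -28.
Determinant 63·4 − 5² = 227.
p = ((-209)·4 − 5·(-28))/227 = -696/227; q = (63·(-28) − 5·(-209))/227 = -719/227.
Residuals: -234/227, 250/227, 68/227, -84/227; SSR = 568/227.

SSR = 2.502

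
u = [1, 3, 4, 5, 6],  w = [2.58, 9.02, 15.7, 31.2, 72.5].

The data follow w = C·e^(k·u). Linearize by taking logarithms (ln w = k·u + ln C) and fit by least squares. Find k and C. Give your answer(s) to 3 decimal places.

Linearized form: ln w = k·u + ln C. From the 5 transformed points,
AᵀA = [[87.0000, 19.0000]; [19.0000, 5]], rhs = [61.4644, 13.6249]ᵀ  (here Σu = 19.0000, Σ(u)² = 87.0000, Σln w = 13.6249, Σu·ln w = 61.4644).
Solving (det = 74.0000): k = 0.65471, ln C = 0.23707, so C = exp(0.23707) = 1.26753.

k = 0.655, C = 1.268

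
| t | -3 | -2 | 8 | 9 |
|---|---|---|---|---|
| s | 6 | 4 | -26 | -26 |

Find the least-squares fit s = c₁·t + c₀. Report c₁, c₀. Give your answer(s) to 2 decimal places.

c₁ = -2.80, c₀ = -2.09

AᵀA·[c₁, c₀]ᵀ = Aᵀs reads: 158·c₁ + 12·c₀ = -468;  12·c₁ + 4·c₀ = -42.
(Σt·t = 158, Σt = 12, Σ1 = 4, Σt·s = -468, Σs = -42.)
Δ = 158·4 − 12² = 488.
c₁ = ((-468)·4 − 12·(-42))/488 = -171/61; c₀ = (158·(-42) − 12·(-468))/488 = -255/122.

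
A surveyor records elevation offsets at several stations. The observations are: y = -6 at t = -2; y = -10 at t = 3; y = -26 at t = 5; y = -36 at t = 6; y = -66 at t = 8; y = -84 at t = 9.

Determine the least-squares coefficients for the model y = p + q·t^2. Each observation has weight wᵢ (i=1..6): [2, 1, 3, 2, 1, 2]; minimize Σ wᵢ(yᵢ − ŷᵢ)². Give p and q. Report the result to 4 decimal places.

Entries of XᵀWX: Σwᵢ·1 = 11, Σwᵢ·t^2 = 390, Σwᵢ·t^2·t^2 = 21798.
Moment sums: Σwᵢ·y = -406, Σwᵢ·t^2·y = -22512.
Determinant 11·21798 − 390² = 87678.
p = ((-406)·21798 − 390·(-22512))/87678 = -3906/4871; q = (11·(-22512) − 390·(-406))/87678 = -14882/14613.

p = -0.8019, q = -1.0184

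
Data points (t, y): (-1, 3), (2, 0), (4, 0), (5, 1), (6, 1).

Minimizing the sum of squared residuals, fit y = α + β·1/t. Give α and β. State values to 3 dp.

Setting ∂/∂α … = 0 gives: 5·α + (7/60)·β = 5;  (7/60)·α + (4969/3600)·β = -79/30.
Eliminating β: (4969/3600)·(row 1) − (7/60)·(row 2) gives (6199/900)·α = (4969/3600)·5 − (7/60)·(-79/30) = 25951/3600, so α = 25951/24796.
Then β = ((-79/30) − (7/60)·(25951/24796))/(4969/3600) = -12375/6199.

α = 1.047, β = -1.996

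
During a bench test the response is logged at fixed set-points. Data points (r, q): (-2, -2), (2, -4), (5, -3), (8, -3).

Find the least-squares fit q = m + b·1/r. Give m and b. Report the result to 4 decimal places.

m = -2.8465, b = -1.8896

Setting ∂/∂m … = 0 gives: 4·m + (13/40)·b = -12;  (13/40)·m + (889/1600)·b = -79/40.
det = 4·(889/1600) − (13/40)² = 3387/1600.
m = ((-12)·(889/1600) − (13/40)·(-79/40))/(3387/1600) = -9641/3387; b = (4·(-79/40) − (13/40)·(-12))/(3387/1600) = -6400/3387.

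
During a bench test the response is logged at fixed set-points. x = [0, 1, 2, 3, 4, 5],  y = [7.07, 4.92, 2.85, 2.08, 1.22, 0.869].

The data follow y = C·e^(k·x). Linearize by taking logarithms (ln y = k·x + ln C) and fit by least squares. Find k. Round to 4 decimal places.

Let Y = ln y. Fitting Y = k·x + ln C by least squares:
Σx = 15.0000, Σ(x)² = 55.0000, Σln y = 5.3873, Σx·ln y = 5.9784.
Equations: 55.0000·k + 15.0000·ln C = 5.9784;  15.0000·k + 6·ln C = 5.3873.
Solving (det = 105.0000): k = -0.42799, ln C = 1.96786.

k = -0.4280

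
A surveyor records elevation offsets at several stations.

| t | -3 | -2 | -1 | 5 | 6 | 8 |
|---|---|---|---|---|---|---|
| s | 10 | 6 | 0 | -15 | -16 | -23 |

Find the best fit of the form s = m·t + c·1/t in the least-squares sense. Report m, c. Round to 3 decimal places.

XᵀX·[m, c]ᵀ = Xᵀs reads: 139·m + 6·c = -397;  6·m + (20801/14400)·c = -119/8.
(Σt·t = 139, Σt·1/t = 6, Σ1/t·1/t = 20801/14400, Σt·s = -397, Σ1/t·s = -119/8.)
det = 139·(20801/14400) − 6² = 2372939/14400.
m = ((-397)·(20801/14400) − 6·(-119/8))/(2372939/14400) = -6972797/2372939; c = (139·(-119/8) − 6·(-397))/(2372939/14400) = 4527000/2372939.

m = -2.938, c = 1.908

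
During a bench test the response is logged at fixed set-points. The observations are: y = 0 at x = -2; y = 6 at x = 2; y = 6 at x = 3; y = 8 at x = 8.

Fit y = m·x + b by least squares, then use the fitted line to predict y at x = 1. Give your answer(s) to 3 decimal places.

The normal equations are: 81·m + 11·b = 94;  11·m + 4·b = 20.
det = 81·4 − 11² = 203.
m = (94·4 − 11·20)/203 = 156/203; b = (81·20 − 11·94)/203 = 586/203.
At x = 1: ŷ = (156/203)·(1) + (586/203)·(1) = 106/29.

ŷ = 3.655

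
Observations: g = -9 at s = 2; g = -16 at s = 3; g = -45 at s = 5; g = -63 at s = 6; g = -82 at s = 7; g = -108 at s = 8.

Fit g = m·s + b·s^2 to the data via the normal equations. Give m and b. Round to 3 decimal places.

m = -1.143, b = -1.538

AᵀA·[m, b]ᵀ = Aᵀg reads: 187·m + 1231·b = -2107;  1231·m + 8515·b = -14503.
(Σs·s = 187, Σs·s^2 = 1231, Σs^2·s^2 = 8515, Σs·g = -2107, Σs^2·g = -14503.)
det = 187·8515 − 1231² = 76944.
m = ((-2107)·8515 − 1231·(-14503))/76944 = -3663/3206; b = (187·(-14503) − 1231·(-2107))/76944 = -4931/3206.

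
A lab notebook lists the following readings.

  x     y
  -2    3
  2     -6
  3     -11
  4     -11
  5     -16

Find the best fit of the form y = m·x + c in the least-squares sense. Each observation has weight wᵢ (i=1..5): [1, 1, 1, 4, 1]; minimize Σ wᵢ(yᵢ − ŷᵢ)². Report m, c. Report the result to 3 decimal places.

With design matrix A, AᵀWA = [[106, 24]; [24, 8]] and AᵀWy = [-307, -74]ᵀ.
Determinant 106·8 − 24² = 272.
m = ((-307)·8 − 24·(-74))/272 = -5/2; c = (106·(-74) − 24·(-307))/272 = -7/4.

m = -2.500, c = -1.750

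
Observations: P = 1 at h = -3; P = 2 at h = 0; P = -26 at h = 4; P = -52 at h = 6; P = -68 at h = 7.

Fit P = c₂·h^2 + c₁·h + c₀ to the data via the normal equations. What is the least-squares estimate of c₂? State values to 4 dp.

c₂ = -1.0239

Entries of MᵀM: Σh^2·h^2 = 4034, Σh^2·h = 596, Σh^2 = 110, Σh·h = 110, Σh = 14, Σ1 = 5.
For MᵀP: Σh^2·P = -5611, Σh·P = -895, ΣP = -143.
So MᵀM·[c₂, c₁, c₀]ᵀ = MᵀP: [[4034, 596, 110]; [596, 110, 14]; [110, 14, 5]]·[c₂, c₁, c₀]ᵀ = [-5611, -895, -143]ᵀ.
Inverting the 3×3 Gram matrix, [c₂, c₁, c₀]ᵀ = [-26731/26106, -73637/26106, 7939/4351]ᵀ.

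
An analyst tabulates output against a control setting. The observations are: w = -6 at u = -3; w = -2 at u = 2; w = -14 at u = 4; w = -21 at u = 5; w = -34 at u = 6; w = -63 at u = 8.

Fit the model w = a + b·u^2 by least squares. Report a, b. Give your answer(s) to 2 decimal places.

The normal system AᵀA·[a, b]ᵀ = Aᵀw is [[6, 154]; [154, 6370]]·[a, b]ᵀ = [-140, -6067]ᵀ.
det = 6·6370 − 154² = 14504.
a = ((-140)·6370 − 154·(-6067))/14504 = 3037/1036; b = (6·(-6067) − 154·(-140))/14504 = -7421/7252.

a = 2.93, b = -1.02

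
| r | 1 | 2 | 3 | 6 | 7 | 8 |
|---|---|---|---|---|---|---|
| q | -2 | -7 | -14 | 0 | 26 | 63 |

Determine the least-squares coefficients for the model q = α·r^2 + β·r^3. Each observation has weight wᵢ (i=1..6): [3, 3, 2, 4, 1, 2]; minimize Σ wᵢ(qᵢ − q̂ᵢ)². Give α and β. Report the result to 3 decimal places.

α = -2.938, β = 0.491

From the data, Σwᵢ·r^2·r^2 = 15990, Σwᵢ·r^2·r^3 = 114032, Σwᵢ·r^3·r^3 = 830214.
Moment sums: Σwᵢ·r^2·q = 8996, Σwᵢ·r^3·q = 72500.
So XᵀWX·[α, β]ᵀ = XᵀWq: [[15990, 114032]; [114032, 830214]]·[α, β]ᵀ = [8996, 72500]ᵀ.
det = 15990·830214 − 114032² = 271824836.
α = (8996·830214 − 114032·72500)/271824836 = -199678714/67956209; β = (15990·72500 − 114032·8996)/271824836 = 33360782/67956209.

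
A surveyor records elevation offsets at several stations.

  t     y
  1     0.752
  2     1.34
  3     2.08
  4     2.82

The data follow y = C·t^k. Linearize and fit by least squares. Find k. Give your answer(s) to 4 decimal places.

k = 0.9528

Taking logs, ln y = k·ln t + ln C, so regress ln y on ln t.
XᵀX = [[3.6092, 3.1781]; [3.1781, 4]], rhs = [2.4447, 1.7768]ᵀ  (here Σln t = 3.1781, Σ(ln t)² = 3.6092, Σln y = 1.7768, Σln t·ln y = 2.4447).
Slope k = (n·Σln t·ln y − Σln t·Σln y)/(n·Σ(ln t)² − (Σln t)²) = (4·2.4447 − 3.1781·1.7768)/4.3368 = 0.95279; ln C = (Σln y − k·Σln t)/n = -0.31281.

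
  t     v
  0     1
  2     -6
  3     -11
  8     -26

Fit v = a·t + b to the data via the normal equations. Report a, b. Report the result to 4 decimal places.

The normal equations are: 77·a + 13·b = -253;  13·a + 4·b = -42.
(Σt·t = 77, Σt = 13, Σ1 = 4, Σt·v = -253, Σv = -42.)
Eliminating b: 4·(row 1) − 13·(row 2) gives 139·a = 4·(-253) − 13·(-42) = -466, so a = -466/139.
Then b = ((-42) − 13·(-466/139))/4 = 55/139.

a = -3.3525, b = 0.3957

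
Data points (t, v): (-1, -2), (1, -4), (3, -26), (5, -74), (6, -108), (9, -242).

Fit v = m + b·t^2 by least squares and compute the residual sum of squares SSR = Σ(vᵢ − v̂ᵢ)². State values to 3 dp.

SSR = 3.182

The normal equations are: 6·m + 153·b = -456;  153·m + 8565·b = -25580.
det = 6·8565 − 153² = 27981.
m = ((-456)·8565 − 153·(-25580))/27981 = 900/3109; b = (6·(-25580) − 153·(-456))/27981 = -27904/9327.
Residuals: 6550/9327, -12104/9327, 1978/3109, 4702/9327, -1824/3109, 130/3109; SSR = 29680/9327.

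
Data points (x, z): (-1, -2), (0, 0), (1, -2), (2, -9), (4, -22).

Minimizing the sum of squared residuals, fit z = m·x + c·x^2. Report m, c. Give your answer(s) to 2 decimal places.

Normal-equation sums: Σx·x = 22, Σx·x^2 = 72, Σx^2·x^2 = 274.
Right-hand side: Σx·z = -106, Σx^2·z = -392.
So AᵀA·[m, c]ᵀ = Aᵀz: [[22, 72]; [72, 274]]·[m, c]ᵀ = [-106, -392]ᵀ.
det = 22·274 − 72² = 844.
m = ((-106)·274 − 72·(-392))/844 = -205/211; c = (22·(-392) − 72·(-106))/844 = -248/211.

m = -0.97, c = -1.18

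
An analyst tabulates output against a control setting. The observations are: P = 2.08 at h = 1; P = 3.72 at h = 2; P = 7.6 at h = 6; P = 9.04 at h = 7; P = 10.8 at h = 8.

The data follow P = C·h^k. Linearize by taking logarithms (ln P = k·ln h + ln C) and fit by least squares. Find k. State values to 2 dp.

k = 0.75

Taking logs, ln P = k·ln h + ln C, so regress ln P on ln h.
Over the data: Σln h = 6.5103, Σ(ln h)² = 11.8015, Σln P = 8.6554, Σln h·ln P = 13.7769.
Normal system: [[11.8015, 6.5103]; [6.5103, 5]]·[k, ln C]ᵀ = [13.7769, 8.6554]ᵀ.
Solving (det = 16.6240): k = 0.75405, ln C = 0.74927.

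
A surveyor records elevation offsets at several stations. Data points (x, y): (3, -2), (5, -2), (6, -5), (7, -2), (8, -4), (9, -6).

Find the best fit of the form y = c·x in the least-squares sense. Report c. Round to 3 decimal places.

Forming AᵀA = [[264]] and Aᵀy = [-146]ᵀ gives AᵀA·[c]ᵀ = Aᵀy.
Hence c = -146 / 264 ≈ -0.55303.

c = -0.553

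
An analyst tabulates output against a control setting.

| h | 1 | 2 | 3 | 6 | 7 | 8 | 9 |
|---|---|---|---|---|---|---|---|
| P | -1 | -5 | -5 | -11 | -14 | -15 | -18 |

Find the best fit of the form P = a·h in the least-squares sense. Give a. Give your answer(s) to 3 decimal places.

Normal-equation sums: Σh·h = 244.
Moment sums: Σh·P = -472.
Normal equations: [[244]]·[a]ᵀ = [-472]ᵀ.
a = (-472)/244 = -1.93443.

a = -1.934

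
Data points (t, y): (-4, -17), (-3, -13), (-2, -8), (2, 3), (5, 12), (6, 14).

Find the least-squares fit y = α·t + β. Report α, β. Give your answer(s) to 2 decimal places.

Entries of MᵀM: Σt·t = 94, Σt = 4, Σ1 = 6.
Right-hand side: Σt·y = 273, Σy = -9.
MᵀM·[α, β]ᵀ = Mᵀy becomes [[94, 4]; [4, 6]]·[α, β]ᵀ = [273, -9]ᵀ.
Eliminating β: 6·(row 1) − 4·(row 2) gives 548·α = 6·273 − 4·(-9) = 1674, so α = 837/274.
Then β = ((-9) − 4·(837/274))/6 = -969/274.

α = 3.05, β = -3.54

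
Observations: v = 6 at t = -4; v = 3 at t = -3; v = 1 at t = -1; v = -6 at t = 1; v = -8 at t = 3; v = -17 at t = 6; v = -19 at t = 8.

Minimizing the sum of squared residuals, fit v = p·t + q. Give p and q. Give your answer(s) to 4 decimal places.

Compute the Gram sums: Σt·t = 136, Σt = 10, Σ1 = 7.
Moment sums: Σt·v = -318, Σv = -40.
MᵀM·[p, q]ᵀ = Mᵀv becomes [[136, 10]; [10, 7]]·[p, q]ᵀ = [-318, -40]ᵀ.
Δ = 136·7 − 10² = 852.
p = ((-318)·7 − 10·(-40))/852 = -913/426; q = (136·(-40) − 10·(-318))/852 = -565/213.

p = -2.1432, q = -2.6526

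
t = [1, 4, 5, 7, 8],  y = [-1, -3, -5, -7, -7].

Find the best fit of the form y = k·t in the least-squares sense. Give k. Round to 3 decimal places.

k = -0.923

Setting ∂/∂k … = 0 gives: 155·k = -143.
k = (-143)/155 = -0.922581.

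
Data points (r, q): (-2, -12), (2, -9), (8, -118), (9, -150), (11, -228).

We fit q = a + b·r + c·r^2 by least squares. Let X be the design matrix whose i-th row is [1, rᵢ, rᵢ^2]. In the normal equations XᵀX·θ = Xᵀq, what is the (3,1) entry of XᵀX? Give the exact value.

Row 3 ↔ basis r^2, column 1 ↔ basis 1, so (XᵀX)_{3,1} = Σᵢ r^2 = (4)·(1) + (4)·(1) + (64)·(1) + (81)·(1) + (121)·(1) = 274.

274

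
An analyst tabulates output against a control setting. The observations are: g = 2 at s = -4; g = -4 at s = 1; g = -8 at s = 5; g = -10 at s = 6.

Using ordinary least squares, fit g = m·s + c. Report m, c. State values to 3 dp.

Compute the Gram sums: Σs·s = 78, Σs = 8, Σ1 = 4.
Right-hand side: Σs·g = -112, Σg = -20.
So MᵀM·[m, c]ᵀ = Mᵀg: [[78, 8]; [8, 4]]·[m, c]ᵀ = [-112, -20]ᵀ.
Eliminating c: 4·(row 1) − 8·(row 2) gives 248·m = 4·(-112) − 8·(-20) = -288, so m = -36/31.
Then c = ((-20) − 8·(-36/31))/4 = -83/31.

m = -1.161, c = -2.677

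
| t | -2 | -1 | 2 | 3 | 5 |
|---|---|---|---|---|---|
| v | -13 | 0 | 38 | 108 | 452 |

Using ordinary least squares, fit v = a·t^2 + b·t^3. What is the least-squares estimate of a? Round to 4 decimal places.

Compute the Gram sums: Σt^2·t^2 = 739, Σt^2·t^3 = 3367, Σt^3·t^3 = 16483.
Right-hand side: Σt^2·v = 12372, Σt^3·v = 59824.
MᵀM·[a, b]ᵀ = Mᵀv becomes [[739, 3367]; [3367, 16483]]·[a, b]ᵀ = [12372, 59824]ᵀ.
det = 739·16483 − 3367² = 844248.
a = (12372·16483 − 3367·59824)/844248 = 625067/211062; b = (739·59824 − 3367·12372)/844248 = 638353/211062.

a = 2.9615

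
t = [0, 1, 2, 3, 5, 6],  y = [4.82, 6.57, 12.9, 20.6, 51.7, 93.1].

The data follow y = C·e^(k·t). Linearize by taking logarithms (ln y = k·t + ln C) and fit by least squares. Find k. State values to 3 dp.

Linearized form: ln y = k·t + ln C. From the 6 transformed points,
Over the data: Σt = 17.0000, Σ(t)² = 75.0000, Σln y = 17.5169, Σt·ln y = 63.0022.
Normal system: [[75.0000, 17.0000]; [17.0000, 6]]·[k, ln C]ᵀ = [63.0022, 17.5169]ᵀ.
Δ = 75.0000·6 − (17.0000)² = 161.0000; k = (63.0022·6 − 17.0000·17.5169)/161.0000 = 0.49829, ln C = (75.0000·17.5169 − 17.0000·63.0022)/161.0000 = 1.50766.

k = 0.498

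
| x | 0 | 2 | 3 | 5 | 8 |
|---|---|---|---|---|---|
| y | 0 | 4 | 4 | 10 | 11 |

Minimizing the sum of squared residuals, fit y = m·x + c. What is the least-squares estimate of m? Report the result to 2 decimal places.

Compute the Gram sums: Σx·x = 102, Σx = 18, Σ1 = 5.
For Mᵀy: Σx·y = 158, Σy = 29.
Normal equations: [[102, 18]; [18, 5]]·[m, c]ᵀ = [158, 29]ᵀ.
Determinant 102·5 − 18² = 186.
m = (158·5 − 18·29)/186 = 134/93; c = (102·29 − 18·158)/186 = 19/31.

m = 1.44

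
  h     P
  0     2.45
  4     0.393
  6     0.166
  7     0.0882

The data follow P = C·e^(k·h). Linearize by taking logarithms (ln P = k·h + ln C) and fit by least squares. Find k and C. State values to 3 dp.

Let Y = ln P. Fitting Y = k·h + ln C by least squares:
Σh = 17.0000, Σ(h)² = 101.0000, Σln P = -4.2618, Σh·ln P = -31.5074.
Equations: 101.0000·k + 17.0000·ln C = -31.5074;  17.0000·k + 4·ln C = -4.2618.
Δ = 101.0000·4 − (17.0000)² = 115.0000; k = (-31.5074·4 − 17.0000·-4.2618)/115.0000 = -0.46591, ln C = (101.0000·-4.2618 − 17.0000·-31.5074)/115.0000 = 0.91467, so C = exp(0.91467) = 2.49595.

k = -0.466, C = 2.496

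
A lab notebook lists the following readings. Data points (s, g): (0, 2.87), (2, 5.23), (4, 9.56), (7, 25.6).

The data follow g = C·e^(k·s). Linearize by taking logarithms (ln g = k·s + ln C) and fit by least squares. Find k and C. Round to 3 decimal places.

Linearized form: ln g = k·s + ln C. From the 4 transformed points,
AᵀA = [[69.0000, 13.0000]; [13.0000, 4]], rhs = [35.0373, 8.2089]ᵀ  (here Σs = 13.0000, Σ(s)² = 69.0000, Σln g = 8.2089, Σs·ln g = 35.0373).
Solving (det = 107.0000): k = 0.31246, ln C = 1.03672, so C = exp(1.03672) = 2.81996.

k = 0.312, C = 2.820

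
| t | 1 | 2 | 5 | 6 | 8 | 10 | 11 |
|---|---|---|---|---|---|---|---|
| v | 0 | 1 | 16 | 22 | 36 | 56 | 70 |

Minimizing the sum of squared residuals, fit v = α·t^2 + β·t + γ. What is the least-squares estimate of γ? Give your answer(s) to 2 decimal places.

γ = -1.52

Entries of MᵀM: Σt^2·t^2 = 30675, Σt^2·t = 3193, Σt^2 = 351, Σt·t = 351, Σt = 43, Σ1 = 7.
And Σt^2·v = 17570, Σt·v = 1832, Σv = 201.
Normal equations: [[30675, 3193, 351]; [3193, 351, 43]; [351, 43, 7]]·[α, β, γ]ᵀ = [17570, 1832, 201]ᵀ.
Inverting the 3×3 Gram matrix, [α, β, γ]ᵀ = [5779/11158, 147113/212002, -22996/15143]ᵀ.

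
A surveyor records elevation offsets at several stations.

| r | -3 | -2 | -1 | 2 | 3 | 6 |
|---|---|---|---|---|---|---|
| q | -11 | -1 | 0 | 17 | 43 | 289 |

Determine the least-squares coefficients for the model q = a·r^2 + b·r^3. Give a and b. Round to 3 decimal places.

From the data, Σr^2·r^2 = 1491, Σr^2·r^3 = 7775, Σr^3·r^3 = 48243.
And Σr^2·q = 10756, Σr^3·q = 64026.
Normal equations: [[1491, 7775]; [7775, 48243]]·[a, b]ᵀ = [10756, 64026]ᵀ.
Determinant 1491·48243 − 7775² = 11479688.
a = (10756·48243 − 7775·64026)/11479688 = 10549779/5739844; b = (1491·64026 − 7775·10756)/11479688 = 5917433/5739844.

a = 1.838, b = 1.031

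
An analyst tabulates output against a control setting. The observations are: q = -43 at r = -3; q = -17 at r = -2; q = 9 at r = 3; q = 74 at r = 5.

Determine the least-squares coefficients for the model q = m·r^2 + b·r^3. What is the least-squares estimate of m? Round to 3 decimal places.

m = -1.919

Compute the Gram sums: Σr^2·r^2 = 803, Σr^2·r^3 = 3093, Σr^3·r^3 = 17147.
For Aᵀq: Σr^2·q = 1476, Σr^3·q = 10790.
AᵀA·[m, b]ᵀ = Aᵀq becomes [[803, 3093]; [3093, 17147]]·[m, b]ᵀ = [1476, 10790]ᵀ.
Eliminating b: 17147·(row 1) − 3093·(row 2) gives 4202392·m = 17147·1476 − 3093·10790 = -8064498, so m = -4032249/2101196.
Then b = (10790 − 3093·(-4032249/2101196))/17147 = 2049551/2101196.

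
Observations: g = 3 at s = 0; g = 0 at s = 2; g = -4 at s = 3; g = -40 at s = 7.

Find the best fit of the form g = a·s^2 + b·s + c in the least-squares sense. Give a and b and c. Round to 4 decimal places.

a = -0.9442, b = 0.4722, c = 2.9677

The normal equations are: 2498·a + 378·b + 62·c = -1996;  378·a + 62·b + 12·c = -292;  62·a + 12·b + 4·c = -41.
(Σs^2·s^2 = 2498, Σs^2·s = 378, Σs^2 = 62, Σs·s = 62, Σs = 12, Σ1 = 4, Σs^2·g = -1996, Σs·g = -292, Σg = -41.)
Row-reducing yields a = -2925/3098, b = 1463/3098, c = 4597/1549.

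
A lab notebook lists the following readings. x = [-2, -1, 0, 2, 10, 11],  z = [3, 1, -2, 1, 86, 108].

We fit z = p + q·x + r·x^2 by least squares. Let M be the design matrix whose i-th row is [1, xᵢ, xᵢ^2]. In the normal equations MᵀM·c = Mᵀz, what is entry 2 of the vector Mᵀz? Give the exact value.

Entry 2 ↔ basis x, so (Mᵀz)_{2} = Σᵢ (x)·zᵢ = (-2)·(3) + (-1)·(1) + (0)·(-2) + (2)·(1) + (10)·(86) + (11)·(108) = 2043.

2043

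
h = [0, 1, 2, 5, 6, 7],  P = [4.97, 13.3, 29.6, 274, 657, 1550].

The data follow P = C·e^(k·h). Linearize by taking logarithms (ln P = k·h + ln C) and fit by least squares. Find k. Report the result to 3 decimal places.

k = 0.800

Linearized form: ln P = k·h + ln C. From the 6 transformed points,
Sums: Σh = 21.0000, Σ(h)² = 115.0000, Σln P = 27.0258, Σh·ln P = 127.7771.
Normal system: [[115.0000, 21.0000]; [21.0000, 6]]·[k, ln C]ᵀ = [127.7771, 27.0258]ᵀ.
Solving (det = 249.0000): k = 0.79968, ln C = 1.70540.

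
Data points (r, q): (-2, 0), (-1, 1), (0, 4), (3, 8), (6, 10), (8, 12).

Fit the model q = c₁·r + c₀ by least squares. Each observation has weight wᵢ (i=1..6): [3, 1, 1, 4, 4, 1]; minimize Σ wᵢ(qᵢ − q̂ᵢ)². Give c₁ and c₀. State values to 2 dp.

The normal equations are: 257·c₁ + 37·c₀ = 431;  37·c₁ + 14·c₀ = 89.
Determinant 257·14 − 37² = 2229.
c₁ = (431·14 − 37·89)/2229 = 2741/2229; c₀ = (257·89 − 37·431)/2229 = 6926/2229.

c₁ = 1.23, c₀ = 3.11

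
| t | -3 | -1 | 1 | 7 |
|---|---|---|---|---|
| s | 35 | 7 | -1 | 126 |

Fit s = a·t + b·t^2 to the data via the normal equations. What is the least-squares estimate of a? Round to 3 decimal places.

With design matrix M, MᵀM = [[60, 316]; [316, 2484]] and Mᵀs = [769, 6495]ᵀ.
Δ = 60·2484 − 316² = 49184.
a = (769·2484 − 316·6495)/49184 = -8889/3074; b = (60·6495 − 316·769)/49184 = 18337/6148.

a = -2.892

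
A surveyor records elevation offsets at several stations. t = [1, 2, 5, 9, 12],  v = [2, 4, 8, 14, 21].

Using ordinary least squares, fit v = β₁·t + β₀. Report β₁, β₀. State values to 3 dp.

β₁ = 1.657, β₀ = 0.191

Entries of XᵀX: Σt·t = 255, Σt = 29, Σ1 = 5.
For Xᵀv: Σt·v = 428, Σv = 49.
Δ = 255·5 − 29² = 434.
β₁ = (428·5 − 29·49)/434 = 719/434; β₀ = (255·49 − 29·428)/434 = 83/434.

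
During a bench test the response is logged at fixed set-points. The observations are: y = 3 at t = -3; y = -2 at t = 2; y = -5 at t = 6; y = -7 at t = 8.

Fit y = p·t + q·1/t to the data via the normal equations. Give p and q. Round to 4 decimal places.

Setting ∂/∂p … = 0 gives: 113·p + 4·q = -99;  4·p + (233/576)·q = -89/24.
(Σt·t = 113, Σt·1/t = 4, Σ1/t·1/t = 233/576, Σt·y = -99, Σ1/t·y = -89/24.)
Eliminating q: (233/576)·(row 1) − 4·(row 2) gives (17113/576)·p = (233/576)·(-99) − 4·(-89/24) = -4841/192, so p = -14523/17113.
Then q = ((-89/24) − 4·(-14523/17113))/(233/576) = -13272/17113.

p = -0.8487, q = -0.7756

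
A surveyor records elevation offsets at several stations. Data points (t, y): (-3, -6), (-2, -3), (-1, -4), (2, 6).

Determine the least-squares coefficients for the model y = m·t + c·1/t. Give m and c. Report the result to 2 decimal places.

The normal equations are: 18·m + 4·c = 40;  4·m + (29/18)·c = 21/2.
(Σt·t = 18, Σt·1/t = 4, Σ1/t·1/t = 29/18, Σt·y = 40, Σ1/t·y = 21/2.)
det = 18·(29/18) − 4² = 13.
m = (40·(29/18) − 4·(21/2))/13 = 202/117; c = (18·(21/2) − 4·40)/13 = 29/13.

m = 1.73, c = 2.23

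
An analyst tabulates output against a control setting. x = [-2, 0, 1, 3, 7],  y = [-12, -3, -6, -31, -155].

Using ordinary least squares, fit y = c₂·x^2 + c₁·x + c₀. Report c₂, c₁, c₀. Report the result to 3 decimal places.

c₂ = -2.996, c₁ = -0.849, c₀ = -2.129

AᵀA·[c₂, c₁, c₀]ᵀ = Aᵀy reads: 2499·c₂ + 363·c₁ + 63·c₀ = -7928;  363·c₂ + 63·c₁ + 9·c₀ = -1160;  63·c₂ + 9·c₁ + 5·c₀ = -207.
Solving the 3×3 system (Gaussian elimination) gives c₂ = -3361/1122, c₁ = -12377/14586, c₀ = -5175/2431.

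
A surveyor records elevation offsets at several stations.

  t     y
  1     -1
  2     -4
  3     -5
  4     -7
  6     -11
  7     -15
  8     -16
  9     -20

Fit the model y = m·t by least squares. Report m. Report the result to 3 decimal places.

m = -2.042

Entries of MᵀM: Σt·t = 260.
Moment sums: Σt·y = -531.
Hence m = -531 / 260 ≈ -2.04231.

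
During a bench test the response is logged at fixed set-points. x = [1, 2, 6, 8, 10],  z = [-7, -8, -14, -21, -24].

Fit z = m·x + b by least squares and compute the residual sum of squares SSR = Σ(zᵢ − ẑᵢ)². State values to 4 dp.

SSR = 5.8480

The normal system MᵀM·[m, b]ᵀ = Mᵀz is [[205, 27]; [27, 5]]·[m, b]ᵀ = [-515, -74]ᵀ.
Determinant 205·5 − 27² = 296.
m = ((-515)·5 − 27·(-74))/296 = -577/296; b = (205·(-74) − 27·(-515))/296 = -1265/296.
Residuals: -115/148, 51/296, 583/296, -335/296, -69/296; SSR = 1731/296.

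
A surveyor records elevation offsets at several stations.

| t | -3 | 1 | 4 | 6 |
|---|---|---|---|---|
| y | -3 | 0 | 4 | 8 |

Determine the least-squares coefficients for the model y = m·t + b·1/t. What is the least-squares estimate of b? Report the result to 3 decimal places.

b = -1.459

XᵀX·[m, b]ᵀ = Xᵀy reads: 62·m + 4·b = 73;  4·m + (173/144)·b = 10/3.
Determinant 62·(173/144) − 4² = 4211/72.
m = (73·(173/144) − 4·(10/3))/(4211/72) = 10709/8422; b = (62·(10/3) − 4·73)/(4211/72) = -6144/4211.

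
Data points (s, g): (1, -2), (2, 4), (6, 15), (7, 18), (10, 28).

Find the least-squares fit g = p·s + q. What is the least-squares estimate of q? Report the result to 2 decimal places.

Normal-equation sums: Σs·s = 190, Σs = 26, Σ1 = 5.
And Σs·g = 502, Σg = 63.
Eliminating q: 5·(row 1) − 26·(row 2) gives 274·p = 5·502 − 26·63 = 872, so p = 436/137.
Then q = (63 − 26·(436/137))/5 = -541/137.

q = -3.95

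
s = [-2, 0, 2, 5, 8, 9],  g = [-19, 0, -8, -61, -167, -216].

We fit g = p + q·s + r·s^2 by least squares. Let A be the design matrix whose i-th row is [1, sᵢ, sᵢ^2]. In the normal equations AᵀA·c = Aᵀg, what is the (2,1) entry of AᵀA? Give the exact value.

22

Row 2 ↔ basis s, column 1 ↔ basis 1, so (AᵀA)_{2,1} = Σᵢ s = (-2)·(1) + (0)·(1) + (2)·(1) + (5)·(1) + (8)·(1) + (9)·(1) = 22.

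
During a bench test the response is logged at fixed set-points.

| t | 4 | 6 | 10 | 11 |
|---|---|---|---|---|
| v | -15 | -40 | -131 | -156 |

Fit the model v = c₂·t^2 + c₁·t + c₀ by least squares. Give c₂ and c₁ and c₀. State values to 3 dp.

c₂ = -1.391, c₁ = 0.414, c₀ = 6.250

With design matrix M, MᵀM = [[26193, 2611, 273]; [2611, 273, 31]; [273, 31, 4]] and Mᵀv = [-33656, -3326, -342]ᵀ.
Solving the 3×3 system (Gaussian elimination) gives c₂ = -6517/4684, c₁ = 1939/4684, c₀ = 7319/1171.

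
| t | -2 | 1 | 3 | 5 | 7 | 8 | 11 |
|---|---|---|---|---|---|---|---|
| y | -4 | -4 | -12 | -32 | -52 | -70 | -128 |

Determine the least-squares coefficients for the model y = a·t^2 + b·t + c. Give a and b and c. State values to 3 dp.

a = -0.975, b = -0.702, c = -1.810

From the data, Σt^2·t^2 = 21861, Σt^2·t = 2331, Σt^2 = 273, Σt·t = 273, Σt = 33, Σ1 = 7.
Right-hand side: Σt^2·y = -23444, Σt·y = -2524, Σy = -302.
XᵀX·[a, b, c]ᵀ = Xᵀy becomes [[21861, 2331, 273]; [2331, 273, 33]; [273, 33, 7]]·[a, b, c]ᵀ = [-23444, -2524, -302]ᵀ.
Row-reducing yields a = -129047/132363, b = -1475/2101, c = -11410/6303.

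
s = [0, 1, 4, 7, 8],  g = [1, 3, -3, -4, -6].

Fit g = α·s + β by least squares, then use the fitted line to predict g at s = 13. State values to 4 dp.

Compute the Gram sums: Σs·s = 130, Σs = 20, Σ1 = 5.
Moment sums: Σs·g = -85, Σg = -9.
XᵀX·[α, β]ᵀ = Xᵀg becomes [[130, 20]; [20, 5]]·[α, β]ᵀ = [-85, -9]ᵀ.
Δ = 130·5 − 20² = 250.
α = ((-85)·5 − 20·(-9))/250 = -49/50; β = (130·(-9) − 20·(-85))/250 = 53/25.
At s = 13: ĝ = (-49/50)·(13) + (53/25)·(1) = -531/50.

ĝ = -10.6200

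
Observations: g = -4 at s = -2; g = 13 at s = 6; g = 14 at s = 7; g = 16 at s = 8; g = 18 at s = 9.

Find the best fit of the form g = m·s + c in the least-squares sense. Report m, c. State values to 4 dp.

Compute the Gram sums: Σs·s = 234, Σs = 28, Σ1 = 5.
For Mᵀg: Σs·g = 474, Σg = 57.
Determinant 234·5 − 28² = 386.
m = (474·5 − 28·57)/386 = 387/193; c = (234·57 − 28·474)/386 = 33/193.

m = 2.0052, c = 0.1710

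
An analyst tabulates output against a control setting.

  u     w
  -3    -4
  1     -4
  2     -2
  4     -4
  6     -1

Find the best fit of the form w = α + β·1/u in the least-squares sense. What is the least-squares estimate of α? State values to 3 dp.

Forming AᵀA = [[5, 19/12]; [19/12, 209/144]] and Aᵀw = [-15, -29/6]ᵀ gives AᵀA·[α, β]ᵀ = Aᵀw.
Δ = 5·(209/144) − (19/12)² = 19/4.
α = ((-15)·(209/144) − (19/12)·(-29/6))/(19/4) = -107/36; β = (5·(-29/6) − (19/12)·(-15))/(19/4) = -5/57.

α = -2.972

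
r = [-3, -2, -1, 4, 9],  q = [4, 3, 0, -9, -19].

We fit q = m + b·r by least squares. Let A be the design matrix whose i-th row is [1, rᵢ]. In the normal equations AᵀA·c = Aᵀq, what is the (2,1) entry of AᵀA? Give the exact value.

7

Row 2 ↔ basis r, column 1 ↔ basis 1, so (AᵀA)_{2,1} = Σᵢ r = (-3)·(1) + (-2)·(1) + (-1)·(1) + (4)·(1) + (9)·(1) = 7.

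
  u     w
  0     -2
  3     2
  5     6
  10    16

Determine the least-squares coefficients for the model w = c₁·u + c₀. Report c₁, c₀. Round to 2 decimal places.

Compute the Gram sums: Σu·u = 134, Σu = 18, Σ1 = 4.
And Σu·w = 196, Σw = 22.
AᵀA·[c₁, c₀]ᵀ = Aᵀw becomes [[134, 18]; [18, 4]]·[c₁, c₀]ᵀ = [196, 22]ᵀ.
Determinant 134·4 − 18² = 212.
c₁ = (196·4 − 18·22)/212 = 97/53; c₀ = (134·22 − 18·196)/212 = -145/53.

c₁ = 1.83, c₀ = -2.74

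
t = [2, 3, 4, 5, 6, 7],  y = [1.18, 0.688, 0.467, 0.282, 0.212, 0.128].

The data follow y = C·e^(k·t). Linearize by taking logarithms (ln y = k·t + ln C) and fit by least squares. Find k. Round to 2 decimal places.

With ln yᵢ as the transformed response and tᵢ as the regressor:
Σt = 27.0000, Σ(t)² = 139.0000, Σln y = -5.8426, Σt·ln y = -33.8629.
Equations: 139.0000·k + 27.0000·ln C = -33.8629;  27.0000·k + 6·ln C = -5.8426.
Slope k = (n·Σt·ln y − Σt·Σln y)/(n·Σ(t)² − (Σt)²) = (6·-33.8629 − 27.0000·-5.8426)/105.0000 = -0.43264; ln C = (Σln y − k·Σt)/n = 0.97309.

k = -0.43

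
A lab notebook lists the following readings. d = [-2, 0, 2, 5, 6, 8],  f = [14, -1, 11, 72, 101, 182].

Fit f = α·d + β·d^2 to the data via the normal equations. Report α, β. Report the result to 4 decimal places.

The normal equations are: 133·α + 853·β = 2416;  853·α + 6049·β = 17184.
(Σd·d = 133, Σd·d^2 = 853, Σd^2·d^2 = 6049, Σd·f = 2416, Σd^2·f = 17184.)
Determinant 133·6049 − 853² = 76908.
α = (2416·6049 − 853·17184)/76908 = -10892/19227; β = (133·17184 − 853·2416)/76908 = 56156/19227.

α = -0.5665, β = 2.9207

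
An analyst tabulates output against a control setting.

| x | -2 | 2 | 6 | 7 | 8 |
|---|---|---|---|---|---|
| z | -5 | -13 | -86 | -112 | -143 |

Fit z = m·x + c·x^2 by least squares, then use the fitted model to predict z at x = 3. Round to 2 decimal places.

ẑ = -24.33

With design matrix M, MᵀM = [[157, 1071]; [1071, 7825]] and Mᵀz = [-2460, -17808]ᵀ.
det = 157·7825 − 1071² = 81484.
m = ((-2460)·7825 − 1071·(-17808))/81484 = -44283/20371; c = (157·(-17808) − 1071·(-2460))/81484 = -40299/20371.
At x = 3: ẑ = (-44283/20371)·(3) + (-40299/20371)·(9) = -495540/20371.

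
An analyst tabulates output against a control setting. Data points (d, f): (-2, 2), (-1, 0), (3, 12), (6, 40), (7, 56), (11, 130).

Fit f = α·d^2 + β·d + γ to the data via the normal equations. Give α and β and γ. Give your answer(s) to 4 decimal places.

Setting ∂/∂α … = 0 gives: 18436·α + 1908·β + 220·γ = 20030;  1908·α + 220·β + 24·γ = 2094;  220·α + 24·β + 6·γ = 240.
Row-reducing yields α = 42519/42940, β = 40197/42940, γ = -1109/21470.

α = 0.9902, β = 0.9361, γ = -0.0517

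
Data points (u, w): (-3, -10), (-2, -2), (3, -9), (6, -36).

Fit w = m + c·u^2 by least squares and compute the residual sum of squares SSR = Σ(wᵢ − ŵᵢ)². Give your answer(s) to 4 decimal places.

From the data, Σ1 = 4, Σu^2 = 58, Σu^2·u^2 = 1474.
Right-hand side: Σw = -57, Σu^2·w = -1475.
Normal equations: [[4, 58]; [58, 1474]]·[m, c]ᵀ = [-57, -1475]ᵀ.
det = 4·1474 − 58² = 2532.
m = ((-57)·1474 − 58·(-1475))/2532 = 383/633; c = (4·(-1475) − 58·(-57))/2532 = -1297/1266.
Residuals: -1753/1266, 315/211, -487/1266, 175/633; SSR = 5533/1266.

SSR = 4.3705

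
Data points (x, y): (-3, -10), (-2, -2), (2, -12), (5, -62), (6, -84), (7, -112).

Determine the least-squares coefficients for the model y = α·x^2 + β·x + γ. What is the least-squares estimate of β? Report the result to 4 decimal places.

From the data, Σx^2·x^2 = 4435, Σx^2·x = 657, Σx^2 = 127, Σx·x = 127, Σx = 15, Σ1 = 6.
Moment sums: Σx^2·y = -10208, Σx·y = -1588, Σy = -282.
Normal equations: [[4435, 657, 127]; [657, 127, 15]; [127, 15, 6]]·[α, β, γ]ᵀ = [-10208, -1588, -282]ᵀ.
Row-reducing yields α = -59709/30811, β = -77485/30811, γ = 9436/30811.

β = -2.5148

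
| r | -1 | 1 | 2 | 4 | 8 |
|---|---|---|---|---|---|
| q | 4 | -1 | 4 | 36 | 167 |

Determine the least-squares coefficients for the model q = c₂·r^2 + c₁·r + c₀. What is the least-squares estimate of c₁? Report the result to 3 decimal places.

Entries of AᵀA: Σr^2·r^2 = 4370, Σr^2·r = 584, Σr^2 = 86, Σr·r = 86, Σr = 14, Σ1 = 5.
Right-hand side: Σr^2·q = 11283, Σr·q = 1483, Σq = 210.
Inverting the 3×3 Gram matrix, [c₂, c₁, c₀]ᵀ = [3323/1122, -1147/442, -12214/7293]ᵀ.

c₁ = -2.595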